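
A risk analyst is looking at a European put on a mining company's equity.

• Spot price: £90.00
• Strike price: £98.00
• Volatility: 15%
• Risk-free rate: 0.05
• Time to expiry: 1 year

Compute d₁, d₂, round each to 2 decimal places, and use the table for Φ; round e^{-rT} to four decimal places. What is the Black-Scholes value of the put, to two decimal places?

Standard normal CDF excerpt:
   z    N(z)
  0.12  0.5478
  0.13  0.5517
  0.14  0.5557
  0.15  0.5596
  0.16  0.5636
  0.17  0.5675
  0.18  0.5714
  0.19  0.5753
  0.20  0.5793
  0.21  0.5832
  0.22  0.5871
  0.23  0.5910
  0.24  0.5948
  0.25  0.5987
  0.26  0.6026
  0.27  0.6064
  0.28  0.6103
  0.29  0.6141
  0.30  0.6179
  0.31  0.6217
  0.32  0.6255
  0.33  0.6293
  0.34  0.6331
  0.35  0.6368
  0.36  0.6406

£7.23

σ√T = 0.15 × 1.0000 = 0.1500
ln(S/K) + (r + σ²/2)T = ln(90/98) + (0.05 + 0.15²/2)·1 = -0.0852 + 0.0612 = -0.0239
d₁ = -0.0239 / 0.1500 = -0.1594 ⇒ -0.16
d₂ = d₁ − σ√T = -0.1594 − 0.1500 = -0.3094 ⇒ -0.31
exp(−rT) = exp(−0.05·1) = 0.9512
N(−d₂) = N(0.31) = 0.6217;  N(−d₁) = N(0.16) = 0.5636
P = 98·0.9512·0.6217 − 90·0.5636 = 57.9534 − 50.7240 = 7.2294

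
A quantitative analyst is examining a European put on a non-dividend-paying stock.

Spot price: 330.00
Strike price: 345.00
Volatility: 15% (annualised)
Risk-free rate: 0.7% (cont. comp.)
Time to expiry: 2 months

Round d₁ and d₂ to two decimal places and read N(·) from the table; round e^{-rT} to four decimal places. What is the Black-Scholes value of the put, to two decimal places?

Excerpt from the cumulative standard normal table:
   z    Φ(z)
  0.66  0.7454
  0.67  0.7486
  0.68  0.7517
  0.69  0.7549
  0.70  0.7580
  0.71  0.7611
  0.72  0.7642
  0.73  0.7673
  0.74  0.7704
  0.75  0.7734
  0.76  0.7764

17.41

σ√T = 0.15 × 0.4082 = 0.0612
d₁ = [ln(330/345) + (0.007 + ½·0.15²)·0.1667] / (σ√T) = (-0.0445 + 0.0030) / 0.0612 = -0.6762 which rounds to -0.68
d₂ = -0.6762 − 0.0612 = -0.7375 which rounds to -0.74
exp(−rT) = exp(−0.007·0.1667) = 0.9988
N(−d₂) = N(0.74) = 0.7704;  N(−d₁) = N(0.68) = 0.7517
P = 345·0.9988·0.7704 − 330·0.7517 = 265.4691 − 248.0610 = 17.4081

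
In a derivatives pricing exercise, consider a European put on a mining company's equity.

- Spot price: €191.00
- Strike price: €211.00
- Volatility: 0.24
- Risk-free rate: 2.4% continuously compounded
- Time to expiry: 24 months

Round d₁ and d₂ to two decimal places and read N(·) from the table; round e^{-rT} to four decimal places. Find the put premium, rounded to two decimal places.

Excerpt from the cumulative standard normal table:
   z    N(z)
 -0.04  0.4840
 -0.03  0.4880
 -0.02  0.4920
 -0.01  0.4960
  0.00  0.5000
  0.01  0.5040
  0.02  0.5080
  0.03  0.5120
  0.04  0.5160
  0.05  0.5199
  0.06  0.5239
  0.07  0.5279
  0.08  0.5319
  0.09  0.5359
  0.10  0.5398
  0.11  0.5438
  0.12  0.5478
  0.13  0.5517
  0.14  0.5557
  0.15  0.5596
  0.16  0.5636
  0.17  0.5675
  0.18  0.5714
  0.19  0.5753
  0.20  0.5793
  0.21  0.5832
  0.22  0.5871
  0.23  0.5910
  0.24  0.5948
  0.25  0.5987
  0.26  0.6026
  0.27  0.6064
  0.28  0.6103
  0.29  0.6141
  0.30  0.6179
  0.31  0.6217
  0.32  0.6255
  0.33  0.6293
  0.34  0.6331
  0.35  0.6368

σ√T = 0.24·√2 = 0.3394
d₁ = [ln(191/211) + (0.024 + ½·0.24²)·2] / (σ√T) = (-0.0996 + 0.1056) / 0.3394 = 0.0177 → 0.02
d₂ = 0.0177 − 0.3394 = -0.3217 → -0.32
e^(−rT) = e^(−0.024·2) = 0.9531
N(−d₂) = N(0.32) = 0.6255;  N(−d₁) = N(-0.02) = 0.4920
P = 211·0.9531·0.6255 − 191·0.4920 = 125.7906 − 93.9720 = 31.8186

€31.82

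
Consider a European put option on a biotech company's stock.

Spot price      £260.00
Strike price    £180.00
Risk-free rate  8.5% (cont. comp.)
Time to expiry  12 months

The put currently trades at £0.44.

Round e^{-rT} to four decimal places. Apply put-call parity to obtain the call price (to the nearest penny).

£95.11

exp(−rT) = exp(−0.085·1) = 0.9185
Put-call parity: C − P = S − K·e^(−rT) = 260 − 180·0.9185 = 260 − 165.3300 = 94.6700
C = P + (C − P) = 0.44 + (94.6700) = 95.1100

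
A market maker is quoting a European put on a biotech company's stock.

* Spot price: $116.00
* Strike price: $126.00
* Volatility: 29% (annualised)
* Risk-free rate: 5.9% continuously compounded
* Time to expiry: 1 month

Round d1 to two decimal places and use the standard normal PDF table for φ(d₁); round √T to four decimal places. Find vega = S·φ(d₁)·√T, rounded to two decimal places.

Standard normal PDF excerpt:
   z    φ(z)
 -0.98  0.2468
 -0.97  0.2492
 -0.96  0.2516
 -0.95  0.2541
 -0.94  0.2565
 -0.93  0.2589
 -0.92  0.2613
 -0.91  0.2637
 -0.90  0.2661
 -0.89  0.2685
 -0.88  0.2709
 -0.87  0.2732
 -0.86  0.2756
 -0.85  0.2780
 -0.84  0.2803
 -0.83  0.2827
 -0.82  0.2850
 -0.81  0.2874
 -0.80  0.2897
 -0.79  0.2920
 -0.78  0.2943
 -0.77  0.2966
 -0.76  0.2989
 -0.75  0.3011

8.99

σ√T = 0.29 × 0.2887 = 0.0837
d₁ = [ln(116/126) + (0.059 + 0.29²/2)·0.08333] / 0.0837 = [-0.0827 + 0.0084] / 0.0837 = -0.8872 → -0.89
√T = √0.08333 = 0.2887
φ(d₁) = φ(-0.89) = 0.2685
vega = S·φ(d₁)·√T = 116·0.2685·0.2887 = 8.9919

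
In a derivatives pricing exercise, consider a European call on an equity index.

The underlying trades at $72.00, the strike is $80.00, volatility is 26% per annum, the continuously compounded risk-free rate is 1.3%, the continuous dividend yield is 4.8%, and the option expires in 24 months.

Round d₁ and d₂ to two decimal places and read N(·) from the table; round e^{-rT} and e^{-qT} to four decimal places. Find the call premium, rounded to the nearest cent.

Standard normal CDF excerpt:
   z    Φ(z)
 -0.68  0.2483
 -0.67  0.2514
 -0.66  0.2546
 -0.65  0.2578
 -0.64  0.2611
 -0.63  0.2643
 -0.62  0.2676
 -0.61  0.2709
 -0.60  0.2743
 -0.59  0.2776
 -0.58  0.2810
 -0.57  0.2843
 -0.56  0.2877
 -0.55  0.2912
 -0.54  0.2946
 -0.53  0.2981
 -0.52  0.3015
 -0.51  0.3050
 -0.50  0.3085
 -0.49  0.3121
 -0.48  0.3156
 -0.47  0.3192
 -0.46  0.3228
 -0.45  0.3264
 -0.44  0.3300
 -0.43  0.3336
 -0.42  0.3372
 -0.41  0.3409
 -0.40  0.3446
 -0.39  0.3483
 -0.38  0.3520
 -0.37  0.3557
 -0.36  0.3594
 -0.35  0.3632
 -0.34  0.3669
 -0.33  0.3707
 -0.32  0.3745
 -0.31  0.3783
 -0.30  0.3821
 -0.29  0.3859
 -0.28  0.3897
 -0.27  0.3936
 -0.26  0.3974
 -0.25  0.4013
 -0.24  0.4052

σ√T = 0.26·√2 = 0.3677
d₁ = [ln(72/80) + (0.013 − 0.048 + ½·0.26²)·2] / (σ√T) = (-0.1054 − 0.0024) / 0.3677 = -0.2931 which rounds to -0.29
d₂ = -0.2931 − 0.3677 = -0.6608 which rounds to -0.66
e^(−qT) = e^(−0.048·2) = 0.9085;  e^(−rT) = e^(−0.013·2) = 0.9743
C = 72·0.9085·N(-0.29) − 80·0.9743·N(-0.66) = 72·0.9085·0.3859 − 80·0.9743·0.2546 = 25.2425 − 19.8445 = 5.3979

$5.40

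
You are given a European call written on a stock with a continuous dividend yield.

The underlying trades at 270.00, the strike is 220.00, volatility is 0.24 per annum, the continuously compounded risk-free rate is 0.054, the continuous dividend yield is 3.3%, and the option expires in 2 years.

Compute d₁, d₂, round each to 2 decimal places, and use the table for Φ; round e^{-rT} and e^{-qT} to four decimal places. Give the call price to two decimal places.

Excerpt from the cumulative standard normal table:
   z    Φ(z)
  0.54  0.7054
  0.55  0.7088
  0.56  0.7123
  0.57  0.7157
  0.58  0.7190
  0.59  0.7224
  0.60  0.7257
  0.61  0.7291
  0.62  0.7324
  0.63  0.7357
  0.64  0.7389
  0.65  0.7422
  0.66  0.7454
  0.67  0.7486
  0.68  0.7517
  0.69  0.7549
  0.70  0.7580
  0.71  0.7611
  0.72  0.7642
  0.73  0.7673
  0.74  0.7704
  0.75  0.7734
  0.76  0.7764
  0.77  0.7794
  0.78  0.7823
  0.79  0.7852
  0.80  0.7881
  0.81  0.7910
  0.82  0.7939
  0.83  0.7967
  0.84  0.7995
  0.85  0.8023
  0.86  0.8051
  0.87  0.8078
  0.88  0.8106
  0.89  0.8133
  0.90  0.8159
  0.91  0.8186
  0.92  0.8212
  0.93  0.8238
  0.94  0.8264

T = 2;  σ√T = 0.3394
d₁ = [ln(270/220) + (0.054 − 0.033 + 0.24²/2)·2] / 0.3394 = [0.2048 + 0.0996] / 0.3394 = 0.8968 → 0.90
d₂ = d₁ − σ√T = 0.8968 − 0.3394 = 0.5574 → 0.56
exp(−qT) = exp(−0.033·2) = 0.9361;  exp(−rT) = exp(−0.054·2) = 0.8976
N(d₁) = N(0.90) = 0.8159;  N(d₂) = N(0.56) = 0.7123
C = 270·0.9361·0.8159 − 220·0.8976·0.7123 = 206.2163 − 140.6593 = 65.5570

65.56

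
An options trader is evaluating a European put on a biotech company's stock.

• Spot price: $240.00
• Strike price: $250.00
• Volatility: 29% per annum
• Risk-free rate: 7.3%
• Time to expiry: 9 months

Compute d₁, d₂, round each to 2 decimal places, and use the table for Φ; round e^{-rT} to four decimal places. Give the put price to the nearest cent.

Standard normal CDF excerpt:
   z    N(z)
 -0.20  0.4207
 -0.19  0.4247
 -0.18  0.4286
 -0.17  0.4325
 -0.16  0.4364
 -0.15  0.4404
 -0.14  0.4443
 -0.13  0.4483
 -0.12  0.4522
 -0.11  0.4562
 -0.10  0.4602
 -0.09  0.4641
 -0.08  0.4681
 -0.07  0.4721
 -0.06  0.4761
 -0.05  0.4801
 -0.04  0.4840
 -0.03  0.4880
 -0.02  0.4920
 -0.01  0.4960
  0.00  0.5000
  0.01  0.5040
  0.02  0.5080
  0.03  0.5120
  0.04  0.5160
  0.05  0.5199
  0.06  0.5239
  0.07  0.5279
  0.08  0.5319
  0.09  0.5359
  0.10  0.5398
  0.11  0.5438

$22.08

T = 0.75;  σ√T = 0.2511
d₁ = [ln(240/250) + (0.073 + 0.29²/2)·0.75] / 0.2511 = [-0.0408 + 0.0863] / 0.2511 = 0.1810 which rounds to 0.18
d₂ = d₁ − σ√T = 0.1810 − 0.2511 = -0.0701 which rounds to -0.07
exp(−rT) = exp(−0.073·0.75) = 0.9467
N(−d₂) = N(0.07) = 0.5279;  N(−d₁) = N(-0.18) = 0.4286
P = 250·0.9467·0.5279 − 240·0.4286 = 124.9407 − 102.8640 = 22.0767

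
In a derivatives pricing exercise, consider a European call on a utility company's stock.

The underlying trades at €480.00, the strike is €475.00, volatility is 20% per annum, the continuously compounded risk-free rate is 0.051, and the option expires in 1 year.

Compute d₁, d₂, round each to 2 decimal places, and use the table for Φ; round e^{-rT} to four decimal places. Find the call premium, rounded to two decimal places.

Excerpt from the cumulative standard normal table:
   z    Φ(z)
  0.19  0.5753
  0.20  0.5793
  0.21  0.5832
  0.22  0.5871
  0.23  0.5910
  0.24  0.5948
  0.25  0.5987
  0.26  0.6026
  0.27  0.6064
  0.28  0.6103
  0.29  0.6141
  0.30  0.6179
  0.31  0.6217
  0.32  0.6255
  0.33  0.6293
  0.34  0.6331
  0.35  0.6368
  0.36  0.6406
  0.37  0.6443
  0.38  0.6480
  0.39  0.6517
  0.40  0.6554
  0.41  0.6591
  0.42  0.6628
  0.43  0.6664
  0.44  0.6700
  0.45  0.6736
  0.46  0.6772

T = 1;  σ√T = 0.2000
ln(S/K) + (r + σ²/2)T = ln(480/475) + (0.051 + 0.2²/2)·1 = 0.0105 + 0.0710 = 0.0815
d₁ = 0.0815 / 0.2000 = 0.4074 ≈ 0.41
d₂ = d₁ − σ√T = 0.4074 − 0.2000 = 0.2074 ≈ 0.21
exp(−rT) = exp(−0.051·1) = 0.9503
N(d₁) = N(0.41) = 0.6591;  N(d₂) = N(0.21) = 0.5832
C = 480·0.6591 − 475·0.9503·0.5832 = 316.3680 − 263.2521 = 53.1159

€53.12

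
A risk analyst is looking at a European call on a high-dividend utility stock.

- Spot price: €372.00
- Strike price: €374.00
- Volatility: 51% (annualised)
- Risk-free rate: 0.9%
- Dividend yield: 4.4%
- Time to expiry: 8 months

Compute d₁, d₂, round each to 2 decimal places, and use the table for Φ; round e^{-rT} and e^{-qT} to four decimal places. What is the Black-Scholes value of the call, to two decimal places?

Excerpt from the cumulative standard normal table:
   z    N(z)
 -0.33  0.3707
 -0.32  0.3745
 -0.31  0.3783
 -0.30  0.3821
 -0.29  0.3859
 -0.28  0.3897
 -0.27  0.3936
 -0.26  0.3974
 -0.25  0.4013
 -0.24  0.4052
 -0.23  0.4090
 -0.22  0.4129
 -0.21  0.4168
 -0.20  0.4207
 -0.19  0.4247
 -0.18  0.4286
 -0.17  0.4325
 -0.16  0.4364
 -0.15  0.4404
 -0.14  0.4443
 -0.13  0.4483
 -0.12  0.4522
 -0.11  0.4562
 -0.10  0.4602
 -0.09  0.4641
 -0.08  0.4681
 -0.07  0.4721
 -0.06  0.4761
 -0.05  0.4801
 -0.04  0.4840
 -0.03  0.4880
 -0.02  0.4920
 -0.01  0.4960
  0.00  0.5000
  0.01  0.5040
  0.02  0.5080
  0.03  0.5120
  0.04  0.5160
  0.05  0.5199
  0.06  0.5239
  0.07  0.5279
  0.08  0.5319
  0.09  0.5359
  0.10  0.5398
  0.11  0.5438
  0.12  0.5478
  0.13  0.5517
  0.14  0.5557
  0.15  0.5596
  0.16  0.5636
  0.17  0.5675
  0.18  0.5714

σ√T = 0.51·√0.6667 = 0.4164
d₁ = [ln(372/374) + (0.009 − 0.044 + ½·0.51²)·0.6667] / (σ√T) = (-0.0054 + 0.0634) / 0.4164 = 0.1393 → 0.14
d₂ = 0.1393 − 0.4164 = -0.2771 → -0.28
exp(−qT) = exp(−0.044·0.6667) = 0.9711;  exp(−rT) = exp(−0.009·0.6667) = 0.9940
C = 372·0.9711·N(0.14) − 374·0.9940·N(-0.28) = 372·0.9711·0.5557 − 374·0.9940·0.3897 = 200.7462 − 144.8733 = 55.8729

€55.87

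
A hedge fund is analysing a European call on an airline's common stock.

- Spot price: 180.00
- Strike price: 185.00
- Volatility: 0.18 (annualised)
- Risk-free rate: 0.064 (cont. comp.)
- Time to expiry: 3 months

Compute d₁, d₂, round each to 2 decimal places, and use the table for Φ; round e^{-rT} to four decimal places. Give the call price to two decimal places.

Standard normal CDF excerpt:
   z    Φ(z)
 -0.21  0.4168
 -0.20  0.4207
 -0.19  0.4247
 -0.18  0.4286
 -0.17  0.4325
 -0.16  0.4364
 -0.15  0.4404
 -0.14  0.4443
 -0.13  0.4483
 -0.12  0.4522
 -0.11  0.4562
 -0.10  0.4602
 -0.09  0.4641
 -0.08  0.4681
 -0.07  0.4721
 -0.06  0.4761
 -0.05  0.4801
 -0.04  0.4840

σ√T = 0.18·√0.25 = 0.0900
d₁ = [ln(180/185) + (0.064 + ½·0.18²)·0.25] / (σ√T) = (-0.0274 + 0.0200) / 0.0900 = -0.0817 → -0.08
d₂ = -0.0817 − 0.0900 = -0.1717 → -0.17
exp(−rT) = exp(−0.064·0.25) = 0.9841
C = 180·N(-0.08) − 185·0.9841·N(-0.17) = 180·0.4681 − 185·0.9841·0.4325 = 84.2580 − 78.7403 = 5.5177

5.52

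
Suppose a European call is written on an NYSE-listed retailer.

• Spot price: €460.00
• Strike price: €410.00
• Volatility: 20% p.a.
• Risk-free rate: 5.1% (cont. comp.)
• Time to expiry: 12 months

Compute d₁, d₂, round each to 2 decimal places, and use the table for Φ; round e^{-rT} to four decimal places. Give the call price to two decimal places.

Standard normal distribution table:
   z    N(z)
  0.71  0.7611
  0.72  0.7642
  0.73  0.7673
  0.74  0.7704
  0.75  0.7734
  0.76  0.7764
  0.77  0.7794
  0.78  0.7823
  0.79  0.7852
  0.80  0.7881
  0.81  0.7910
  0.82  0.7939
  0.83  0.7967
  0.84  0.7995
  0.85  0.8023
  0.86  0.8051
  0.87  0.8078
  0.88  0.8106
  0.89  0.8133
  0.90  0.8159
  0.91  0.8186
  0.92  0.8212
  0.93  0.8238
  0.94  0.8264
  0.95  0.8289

€79.99

σ√T = 0.2 × 1.0000 = 0.2000
ln(S/K) + (r + σ²/2)T = ln(460/410) + (0.051 + 0.2²/2)·1 = 0.1151 + 0.0710 = 0.1861
d₁ = 0.1861 / 0.2000 = 0.9303 → 0.93
d₂ = d₁ − σ√T = 0.9303 − 0.2000 = 0.7303 → 0.73
e^(−rT) = e^(−0.051·1) = 0.9503
N(d₁) = N(0.93) = 0.8238;  N(d₂) = N(0.73) = 0.7673
C = 460·0.8238 − 410·0.9503·0.7673 = 378.9480 − 298.9577 = 79.9903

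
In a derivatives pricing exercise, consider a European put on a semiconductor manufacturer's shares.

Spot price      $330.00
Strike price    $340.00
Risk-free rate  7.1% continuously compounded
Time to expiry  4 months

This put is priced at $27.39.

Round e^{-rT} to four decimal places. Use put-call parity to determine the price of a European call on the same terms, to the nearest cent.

$25.35

exp(−rT) = exp(−0.071·0.3333) = 0.9766
Put-call parity: C − P = S − K·e^(−rT) = 330 − 340·0.9766 = 330 − 332.0440 = -2.0440
C = P + (C − P) = 27.39 + (-2.0440) = 25.3460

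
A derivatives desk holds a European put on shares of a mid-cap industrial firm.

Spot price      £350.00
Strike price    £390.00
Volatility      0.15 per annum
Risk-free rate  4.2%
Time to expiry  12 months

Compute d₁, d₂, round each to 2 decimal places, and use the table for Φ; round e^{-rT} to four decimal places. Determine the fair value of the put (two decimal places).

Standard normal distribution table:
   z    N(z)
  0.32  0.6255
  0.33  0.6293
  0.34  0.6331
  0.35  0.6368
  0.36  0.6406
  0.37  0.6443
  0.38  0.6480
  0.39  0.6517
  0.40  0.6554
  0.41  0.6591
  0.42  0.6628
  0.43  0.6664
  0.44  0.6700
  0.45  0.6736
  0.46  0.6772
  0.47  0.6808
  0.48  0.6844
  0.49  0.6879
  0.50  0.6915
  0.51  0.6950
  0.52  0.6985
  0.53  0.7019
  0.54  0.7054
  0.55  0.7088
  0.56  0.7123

£35.71

σ√T = 0.15·√1 = 0.1500
ln(S/K) + (r + σ²/2)T = ln(350/390) + (0.042 + 0.15²/2)·1 = -0.1082 + 0.0533 = -0.0550
d₁ = -0.0550 / 0.1500 = -0.3664 ≈ -0.37
d₂ = d₁ − σ√T = -0.3664 − 0.1500 = -0.5164 ≈ -0.52
exp(−rT) = exp(−0.042·1) = 0.9589
P = 390·0.9589·N(0.52) − 350·N(0.37) = 390·0.9589·0.6985 − 350·0.6443 = 261.2187 − 225.5050 = 35.7137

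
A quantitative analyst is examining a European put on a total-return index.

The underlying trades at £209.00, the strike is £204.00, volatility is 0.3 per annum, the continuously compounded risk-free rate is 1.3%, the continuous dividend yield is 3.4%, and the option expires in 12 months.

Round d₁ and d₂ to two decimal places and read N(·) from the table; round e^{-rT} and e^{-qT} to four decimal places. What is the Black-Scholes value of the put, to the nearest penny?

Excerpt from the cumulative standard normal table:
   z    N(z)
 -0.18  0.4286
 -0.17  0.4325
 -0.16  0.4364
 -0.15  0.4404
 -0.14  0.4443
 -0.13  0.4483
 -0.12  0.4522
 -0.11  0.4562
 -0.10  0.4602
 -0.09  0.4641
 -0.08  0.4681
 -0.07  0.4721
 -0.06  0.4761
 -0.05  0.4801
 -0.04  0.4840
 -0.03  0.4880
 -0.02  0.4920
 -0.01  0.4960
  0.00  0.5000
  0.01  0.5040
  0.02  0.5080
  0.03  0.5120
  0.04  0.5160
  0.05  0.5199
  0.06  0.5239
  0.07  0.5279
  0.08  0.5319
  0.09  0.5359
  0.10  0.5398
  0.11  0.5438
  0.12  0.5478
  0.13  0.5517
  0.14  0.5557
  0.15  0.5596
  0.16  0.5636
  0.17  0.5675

£23.74

σ√T = 0.3 × 1.0000 = 0.3000
ln(S/K) + (r − q + σ²/2)T = ln(209/204) + (0.013 − 0.034 + 0.3²/2)·1 = 0.0242 + 0.0240 = 0.0482
d₁ = 0.0482 / 0.3000 = 0.1607 → 0.16
d₂ = d₁ − σ√T = 0.1607 − 0.3000 = -0.1393 → -0.14
e^(−qT) = e^(−0.034·1) = 0.9666;  e^(−rT) = e^(−0.013·1) = 0.9871
P = 204·0.9871·N(0.14) − 209·0.9666·N(-0.16) = 204·0.9871·0.5557 − 209·0.9666·0.4364 = 111.9004 − 88.1613 = 23.7392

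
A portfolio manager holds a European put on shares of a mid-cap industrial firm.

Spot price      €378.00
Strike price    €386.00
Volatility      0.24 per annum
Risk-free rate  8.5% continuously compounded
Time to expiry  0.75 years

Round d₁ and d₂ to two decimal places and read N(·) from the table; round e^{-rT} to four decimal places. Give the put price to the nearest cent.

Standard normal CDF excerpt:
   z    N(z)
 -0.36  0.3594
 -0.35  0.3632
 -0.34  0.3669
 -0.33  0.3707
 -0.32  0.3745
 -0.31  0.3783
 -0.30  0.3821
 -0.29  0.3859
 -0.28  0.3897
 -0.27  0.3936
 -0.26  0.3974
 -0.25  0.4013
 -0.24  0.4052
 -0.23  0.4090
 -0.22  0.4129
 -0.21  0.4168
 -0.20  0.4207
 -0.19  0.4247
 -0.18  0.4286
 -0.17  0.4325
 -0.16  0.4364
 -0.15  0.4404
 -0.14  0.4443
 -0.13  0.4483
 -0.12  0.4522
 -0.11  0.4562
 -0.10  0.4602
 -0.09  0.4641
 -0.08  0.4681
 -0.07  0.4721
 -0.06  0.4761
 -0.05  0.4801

σ√T = 0.24·√0.75 = 0.2078
d₁ = [ln(378/386) + (0.085 + ½·0.24²)·0.75] / (σ√T) = (-0.0209 + 0.0854) / 0.2078 = 0.3099 ⇒ 0.31
d₂ = 0.3099 − 0.2078 = 0.1020 ⇒ 0.10
e^(−rT) = e^(−0.085·0.75) = 0.9382
P = 386·0.9382·N(-0.10) − 378·N(-0.31) = 386·0.9382·0.4602 − 378·0.3783 = 166.6592 − 142.9974 = 23.6618

€23.66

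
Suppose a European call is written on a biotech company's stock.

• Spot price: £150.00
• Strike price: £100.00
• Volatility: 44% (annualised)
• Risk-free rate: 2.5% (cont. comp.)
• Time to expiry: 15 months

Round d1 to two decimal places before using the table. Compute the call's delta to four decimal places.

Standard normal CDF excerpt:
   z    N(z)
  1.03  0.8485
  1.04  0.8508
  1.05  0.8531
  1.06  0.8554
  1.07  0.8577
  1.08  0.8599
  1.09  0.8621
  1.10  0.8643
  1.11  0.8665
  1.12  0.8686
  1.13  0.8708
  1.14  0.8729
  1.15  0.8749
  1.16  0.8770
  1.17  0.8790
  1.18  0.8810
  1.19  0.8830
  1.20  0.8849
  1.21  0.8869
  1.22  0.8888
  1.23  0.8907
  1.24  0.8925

0.8708

σ√T = 0.44 × 1.1180 = 0.4919
d₁ = [ln(150/100) + (0.025 + ½·0.44²)·1.25] / (σ√T) = (0.4055 + 0.1522) / 0.4919 = 1.1337 ⇒ 1.13
N(d₁) = N(1.13) = 0.8708
Δ_call = N(d₁) = 0.8708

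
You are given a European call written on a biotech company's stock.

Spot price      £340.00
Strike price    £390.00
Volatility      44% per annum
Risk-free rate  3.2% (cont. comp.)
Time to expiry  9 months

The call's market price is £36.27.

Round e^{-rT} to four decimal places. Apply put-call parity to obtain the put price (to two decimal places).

e^(−rT) = e^(−0.032·0.75) = 0.9763
Put-call parity: C − P = S − K·e^(−rT) = 340 − 390·0.9763 = 340 − 380.7570 = -40.7570
P = C − (C − P) = 36.27 − (-40.7570) = 77.0270

£77.03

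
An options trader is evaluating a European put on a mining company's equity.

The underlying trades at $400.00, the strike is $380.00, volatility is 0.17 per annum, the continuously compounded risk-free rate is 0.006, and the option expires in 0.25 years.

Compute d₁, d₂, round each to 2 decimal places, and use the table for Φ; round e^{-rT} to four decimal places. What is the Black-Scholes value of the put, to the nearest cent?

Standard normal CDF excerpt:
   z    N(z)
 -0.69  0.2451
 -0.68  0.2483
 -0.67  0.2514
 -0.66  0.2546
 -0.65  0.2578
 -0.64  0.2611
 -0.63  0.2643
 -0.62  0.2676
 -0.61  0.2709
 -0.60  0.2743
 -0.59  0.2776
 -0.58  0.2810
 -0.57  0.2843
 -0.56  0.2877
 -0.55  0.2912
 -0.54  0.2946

σ√T = 0.17·√0.25 = 0.0850
ln(S/K) + (r + σ²/2)T = ln(400/380) + (0.006 + 0.17²/2)·0.25 = 0.0513 + 0.0051 = 0.0564
d₁ = 0.0564 / 0.0850 = 0.6636 ≈ 0.66
d₂ = d₁ − σ√T = 0.6636 − 0.0850 = 0.5786 ≈ 0.58
e^(−rT) = e^(−0.006·0.25) = 0.9985
N(−d₂) = N(-0.58) = 0.2810;  N(−d₁) = N(-0.66) = 0.2546
P = 380·0.9985·0.2810 − 400·0.2546 = 106.6198 − 101.8400 = 4.7798

$4.78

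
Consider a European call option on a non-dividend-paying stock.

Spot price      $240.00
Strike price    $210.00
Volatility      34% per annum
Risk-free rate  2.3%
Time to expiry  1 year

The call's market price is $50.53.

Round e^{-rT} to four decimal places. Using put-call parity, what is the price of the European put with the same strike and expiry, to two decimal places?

exp(−rT) = exp(−0.023·1) = 0.9773
Put-call parity: C − P = S − K·e^(−rT) = 240 − 210·0.9773 = 240 − 205.2330 = 34.7670
P = C − (C − P) = 50.53 − (34.7670) = 15.7630

$15.76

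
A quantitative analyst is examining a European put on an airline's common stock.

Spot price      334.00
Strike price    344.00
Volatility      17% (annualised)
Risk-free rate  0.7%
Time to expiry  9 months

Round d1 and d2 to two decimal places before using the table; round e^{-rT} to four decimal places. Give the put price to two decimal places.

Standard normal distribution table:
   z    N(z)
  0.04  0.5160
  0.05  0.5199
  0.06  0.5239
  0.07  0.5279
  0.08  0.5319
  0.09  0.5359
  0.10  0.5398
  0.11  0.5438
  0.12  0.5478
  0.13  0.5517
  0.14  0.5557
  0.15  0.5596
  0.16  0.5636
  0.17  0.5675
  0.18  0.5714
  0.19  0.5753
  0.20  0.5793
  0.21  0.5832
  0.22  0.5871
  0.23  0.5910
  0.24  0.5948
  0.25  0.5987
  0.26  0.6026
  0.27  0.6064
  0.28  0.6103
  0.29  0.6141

σ√T = 0.17·√0.75 = 0.1472
d₁ = [ln(334/344) + (0.007 + 0.17²/2)·0.75] / 0.1472 = [-0.0295 + 0.0161] / 0.1472 = -0.0911 which rounds to -0.09
d₂ = d₁ − σ√T = -0.0911 − 0.1472 = -0.2383 which rounds to -0.24
exp(−rT) = exp(−0.007·0.75) = 0.9948
N(−d₂) = N(0.24) = 0.5948;  N(−d₁) = N(0.09) = 0.5359
P = 344·0.9948·0.5948 − 334·0.5359 = 203.5472 − 178.9906 = 24.5566

24.56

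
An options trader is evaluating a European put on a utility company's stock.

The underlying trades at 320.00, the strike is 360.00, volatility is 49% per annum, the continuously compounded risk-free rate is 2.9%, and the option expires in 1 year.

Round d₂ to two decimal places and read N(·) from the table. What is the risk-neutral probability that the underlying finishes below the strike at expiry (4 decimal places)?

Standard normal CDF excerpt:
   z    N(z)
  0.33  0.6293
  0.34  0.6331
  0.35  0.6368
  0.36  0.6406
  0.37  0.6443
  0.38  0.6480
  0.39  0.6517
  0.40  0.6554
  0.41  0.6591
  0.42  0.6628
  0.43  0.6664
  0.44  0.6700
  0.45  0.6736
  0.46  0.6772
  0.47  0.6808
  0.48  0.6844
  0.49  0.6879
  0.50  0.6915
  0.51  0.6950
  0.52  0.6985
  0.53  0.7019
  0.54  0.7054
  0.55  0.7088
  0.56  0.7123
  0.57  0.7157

0.6664

T = 1;  σ√T = 0.4900
ln(S/K) + (r + σ²/2)T = ln(320/360) + (0.029 + 0.49²/2)·1 = -0.1178 + 0.1490 = 0.0313
d₁ = 0.0313 / 0.4900 = 0.0638 → 0.06
d₂ = d₁ − σ√T = 0.0638 − 0.4900 = -0.4262 → -0.43
Pr(exercise) under Q = N(−d₂) = N(0.43) = 0.6664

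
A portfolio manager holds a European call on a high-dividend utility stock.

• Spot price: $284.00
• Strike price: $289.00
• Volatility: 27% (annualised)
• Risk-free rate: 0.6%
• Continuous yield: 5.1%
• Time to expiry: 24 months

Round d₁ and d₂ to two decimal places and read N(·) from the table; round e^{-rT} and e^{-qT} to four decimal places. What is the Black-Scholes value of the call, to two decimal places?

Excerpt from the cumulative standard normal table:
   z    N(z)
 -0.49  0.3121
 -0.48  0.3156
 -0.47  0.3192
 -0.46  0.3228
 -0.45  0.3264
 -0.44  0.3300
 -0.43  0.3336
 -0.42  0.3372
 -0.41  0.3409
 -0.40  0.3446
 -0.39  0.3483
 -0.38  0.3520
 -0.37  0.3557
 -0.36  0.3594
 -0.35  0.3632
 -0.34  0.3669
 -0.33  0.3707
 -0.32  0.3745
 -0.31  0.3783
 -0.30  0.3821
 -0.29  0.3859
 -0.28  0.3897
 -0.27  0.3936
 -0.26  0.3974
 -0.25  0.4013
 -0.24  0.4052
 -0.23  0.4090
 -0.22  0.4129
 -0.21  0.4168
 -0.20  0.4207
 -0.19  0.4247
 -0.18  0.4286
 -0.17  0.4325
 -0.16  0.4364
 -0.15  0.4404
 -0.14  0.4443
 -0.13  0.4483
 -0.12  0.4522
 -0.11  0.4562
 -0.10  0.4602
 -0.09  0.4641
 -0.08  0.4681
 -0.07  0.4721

σ√T = 0.27·√2 = 0.3818
d₁ = [ln(284/289) + (0.006 − 0.051 + ½·0.27²)·2] / (σ√T) = (-0.0175 − 0.0171) / 0.3818 = -0.0905 ≈ -0.09
d₂ = -0.0905 − 0.3818 = -0.4723 ≈ -0.47
e^(−qT) = e^(−0.051·2) = 0.9030;  e^(−rT) = e^(−0.006·2) = 0.9881
N(d₁) = N(-0.09) = 0.4641;  N(d₂) = N(-0.47) = 0.3192
C = 284·0.9030·0.4641 − 289·0.9881·0.3192 = 119.0194 − 91.1510 = 27.8683

$27.87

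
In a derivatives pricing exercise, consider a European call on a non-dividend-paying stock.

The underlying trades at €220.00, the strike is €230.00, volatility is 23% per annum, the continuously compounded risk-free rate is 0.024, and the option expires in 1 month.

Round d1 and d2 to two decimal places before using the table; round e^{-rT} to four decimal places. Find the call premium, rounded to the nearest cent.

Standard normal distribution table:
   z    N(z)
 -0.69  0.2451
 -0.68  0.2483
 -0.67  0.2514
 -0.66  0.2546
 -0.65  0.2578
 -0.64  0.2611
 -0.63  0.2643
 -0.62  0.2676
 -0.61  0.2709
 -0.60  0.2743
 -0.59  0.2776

€1.89

σ√T = 0.23·√0.08333 = 0.0664
ln(S/K) + (r + σ²/2)T = ln(220/230) + (0.024 + 0.23²/2)·0.08333 = -0.0445 + 0.0042 = -0.0402
d₁ = -0.0402 / 0.0664 = -0.6062 ≈ -0.61
d₂ = d₁ − σ√T = -0.6062 − 0.0664 = -0.6726 ≈ -0.67
exp(−rT) = exp(−0.024·0.08333) = 0.9980
C = 220·N(-0.61) − 230·0.9980·N(-0.67) = 220·0.2709 − 230·0.9980·0.2514 = 59.5980 − 57.7064 = 1.8916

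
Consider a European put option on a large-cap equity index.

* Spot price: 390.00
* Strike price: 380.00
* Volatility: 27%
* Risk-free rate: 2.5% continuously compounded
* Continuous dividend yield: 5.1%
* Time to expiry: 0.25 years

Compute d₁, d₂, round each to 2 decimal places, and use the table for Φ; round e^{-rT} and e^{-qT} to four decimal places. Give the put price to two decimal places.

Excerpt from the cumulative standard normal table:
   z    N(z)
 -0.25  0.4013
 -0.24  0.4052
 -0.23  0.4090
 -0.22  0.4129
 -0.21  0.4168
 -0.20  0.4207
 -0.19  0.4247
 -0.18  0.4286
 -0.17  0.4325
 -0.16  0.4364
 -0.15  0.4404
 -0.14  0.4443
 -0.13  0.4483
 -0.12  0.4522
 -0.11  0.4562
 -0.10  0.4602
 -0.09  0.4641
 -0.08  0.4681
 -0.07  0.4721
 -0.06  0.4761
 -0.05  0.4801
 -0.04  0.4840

16.29

T = 0.25;  σ√T = 0.1350
d₁ = [ln(390/380) + (0.025 − 0.051 + ½·0.27²)·0.25] / (σ√T) = (0.0260 + 0.0026) / 0.1350 = 0.2118 ⇒ 0.21
d₂ = 0.2118 − 0.1350 = 0.0768 ⇒ 0.08
exp(−qT) = exp(−0.051·0.25) = 0.9873;  exp(−rT) = exp(−0.025·0.25) = 0.9938
N(−d₂) = N(-0.08) = 0.4681;  N(−d₁) = N(-0.21) = 0.4168
P = 380·0.9938·0.4681 − 390·0.9873·0.4168 = 176.7752 − 160.4876 = 16.2876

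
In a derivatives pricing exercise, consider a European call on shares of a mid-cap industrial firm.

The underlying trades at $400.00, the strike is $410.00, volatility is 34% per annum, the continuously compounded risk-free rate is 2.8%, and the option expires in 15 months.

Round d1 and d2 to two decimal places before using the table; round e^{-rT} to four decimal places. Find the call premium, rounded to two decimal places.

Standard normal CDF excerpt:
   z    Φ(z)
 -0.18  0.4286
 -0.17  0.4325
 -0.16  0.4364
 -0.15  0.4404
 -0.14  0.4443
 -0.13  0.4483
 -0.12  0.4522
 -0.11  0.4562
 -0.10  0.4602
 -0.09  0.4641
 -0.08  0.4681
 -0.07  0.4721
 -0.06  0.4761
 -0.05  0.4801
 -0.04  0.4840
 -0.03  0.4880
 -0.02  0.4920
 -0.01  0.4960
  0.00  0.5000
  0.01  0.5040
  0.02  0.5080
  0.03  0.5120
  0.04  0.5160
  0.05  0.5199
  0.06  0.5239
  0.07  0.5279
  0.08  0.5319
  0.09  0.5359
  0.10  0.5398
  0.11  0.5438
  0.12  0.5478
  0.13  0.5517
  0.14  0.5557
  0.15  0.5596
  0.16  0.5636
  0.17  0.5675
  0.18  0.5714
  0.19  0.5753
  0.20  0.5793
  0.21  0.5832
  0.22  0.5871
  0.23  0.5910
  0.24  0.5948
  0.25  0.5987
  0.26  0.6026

σ√T = 0.34·√1.25 = 0.3801
ln(S/K) + (r + σ²/2)T = ln(400/410) + (0.028 + 0.34²/2)·1.25 = -0.0247 + 0.1073 = 0.0826
d₁ = 0.0826 / 0.3801 = 0.2172 ≈ 0.22
d₂ = d₁ − σ√T = 0.2172 − 0.3801 = -0.1630 ≈ -0.16
e^(−rT) = e^(−0.028·1.25) = 0.9656
C = 400·N(0.22) − 410·0.9656·N(-0.16) = 400·0.5871 − 410·0.9656·0.4364 = 234.8400 − 172.7690 = 62.0710

$62.07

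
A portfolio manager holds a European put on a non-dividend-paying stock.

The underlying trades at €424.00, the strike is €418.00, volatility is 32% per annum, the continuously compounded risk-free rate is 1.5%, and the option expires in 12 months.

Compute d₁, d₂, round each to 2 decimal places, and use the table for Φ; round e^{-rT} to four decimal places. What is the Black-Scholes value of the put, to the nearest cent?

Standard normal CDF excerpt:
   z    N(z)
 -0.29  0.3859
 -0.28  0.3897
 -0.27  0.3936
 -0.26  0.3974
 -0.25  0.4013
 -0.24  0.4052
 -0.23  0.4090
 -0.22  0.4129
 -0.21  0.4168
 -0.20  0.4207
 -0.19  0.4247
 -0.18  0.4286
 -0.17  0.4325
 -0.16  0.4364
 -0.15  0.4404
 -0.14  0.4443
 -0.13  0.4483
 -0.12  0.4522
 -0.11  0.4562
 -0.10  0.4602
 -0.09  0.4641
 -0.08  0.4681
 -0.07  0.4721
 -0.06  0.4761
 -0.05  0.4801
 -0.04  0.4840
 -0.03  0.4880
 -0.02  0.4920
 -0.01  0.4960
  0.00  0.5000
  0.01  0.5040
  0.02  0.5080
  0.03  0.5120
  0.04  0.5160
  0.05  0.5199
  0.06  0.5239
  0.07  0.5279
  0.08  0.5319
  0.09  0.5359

σ√T = 0.32·√1 = 0.3200
d₁ = [ln(424/418) + (0.015 + 0.32²/2)·1] / 0.3200 = [0.0143 + 0.0662] / 0.3200 = 0.2514 ≈ 0.25
d₂ = d₁ − σ√T = 0.2514 − 0.3200 = -0.0686 ≈ -0.07
exp(−rT) = exp(−0.015·1) = 0.9851
N(−d₂) = N(0.07) = 0.5279;  N(−d₁) = N(-0.25) = 0.4013
P = 418·0.9851·0.5279 − 424·0.4013 = 217.3743 − 170.1512 = 47.2231

€47.22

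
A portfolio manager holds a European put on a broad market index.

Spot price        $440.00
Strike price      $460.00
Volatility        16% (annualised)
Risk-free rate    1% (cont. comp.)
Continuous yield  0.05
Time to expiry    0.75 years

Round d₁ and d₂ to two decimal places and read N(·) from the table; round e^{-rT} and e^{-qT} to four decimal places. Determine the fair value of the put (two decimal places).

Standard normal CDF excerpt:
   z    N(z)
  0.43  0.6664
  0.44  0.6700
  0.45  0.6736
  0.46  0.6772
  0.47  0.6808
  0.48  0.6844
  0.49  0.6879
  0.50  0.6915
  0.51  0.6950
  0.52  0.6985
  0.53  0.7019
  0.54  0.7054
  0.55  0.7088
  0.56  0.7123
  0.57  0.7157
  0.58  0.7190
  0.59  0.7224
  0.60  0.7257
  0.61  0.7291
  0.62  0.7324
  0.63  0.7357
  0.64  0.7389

T = 0.75;  σ√T = 0.1386
d₁ = [ln(440/460) + (0.01 − 0.05 + ½·0.16²)·0.75] / (σ√T) = (-0.0445 − 0.0204) / 0.1386 = -0.4680 → -0.47
d₂ = -0.4680 − 0.1386 = -0.6066 → -0.61
exp(−qT) = exp(−0.05·0.75) = 0.9632;  exp(−rT) = exp(−0.01·0.75) = 0.9925
P = 460·0.9925·N(0.61) − 440·0.9632·N(0.47) = 460·0.9925·0.7291 − 440·0.9632·0.6808 = 332.8706 − 288.5285 = 44.3421

$44.34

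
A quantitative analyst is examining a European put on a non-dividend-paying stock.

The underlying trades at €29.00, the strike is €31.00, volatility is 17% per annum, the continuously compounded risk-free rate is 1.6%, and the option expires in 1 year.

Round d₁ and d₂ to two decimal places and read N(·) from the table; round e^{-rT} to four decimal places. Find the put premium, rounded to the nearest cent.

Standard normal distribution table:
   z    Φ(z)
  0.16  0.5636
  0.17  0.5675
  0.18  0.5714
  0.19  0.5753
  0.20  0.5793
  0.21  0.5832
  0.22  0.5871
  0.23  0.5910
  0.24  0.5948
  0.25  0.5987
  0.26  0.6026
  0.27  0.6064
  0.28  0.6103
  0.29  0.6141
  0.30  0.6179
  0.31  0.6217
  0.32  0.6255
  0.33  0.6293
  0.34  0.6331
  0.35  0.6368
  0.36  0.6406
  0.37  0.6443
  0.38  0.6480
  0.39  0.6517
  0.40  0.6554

€2.86

σ√T = 0.17·√1 = 0.1700
d₁ = [ln(29/31) + (0.016 + 0.17²/2)·1] / 0.1700 = [-0.0667 + 0.0305] / 0.1700 = -0.2132 which rounds to -0.21
d₂ = d₁ − σ√T = -0.2132 − 0.1700 = -0.3832 which rounds to -0.38
e^(−rT) = e^(−0.016·1) = 0.9841
N(−d₂) = N(0.38) = 0.6480;  N(−d₁) = N(0.21) = 0.5832
P = 31·0.9841·0.6480 − 29·0.5832 = 19.7686 − 16.9128 = 2.8558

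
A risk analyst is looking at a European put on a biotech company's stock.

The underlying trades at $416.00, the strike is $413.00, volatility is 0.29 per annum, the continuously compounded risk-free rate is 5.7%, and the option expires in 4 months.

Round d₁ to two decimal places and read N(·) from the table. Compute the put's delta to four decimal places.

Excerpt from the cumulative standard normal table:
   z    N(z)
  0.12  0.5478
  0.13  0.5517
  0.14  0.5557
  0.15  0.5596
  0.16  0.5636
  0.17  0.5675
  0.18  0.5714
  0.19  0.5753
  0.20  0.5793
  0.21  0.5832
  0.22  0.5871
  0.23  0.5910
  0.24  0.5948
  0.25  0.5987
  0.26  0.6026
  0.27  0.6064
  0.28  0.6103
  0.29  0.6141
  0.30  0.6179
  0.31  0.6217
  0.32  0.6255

-0.4052

T = 0.3333;  σ√T = 0.1674
d₁ = [ln(416/413) + (0.057 + 0.29²/2)·0.3333] / 0.1674 = [0.0072 + 0.0330] / 0.1674 = 0.2404 ≈ 0.24
N(d₁) = N(0.24) = 0.5948
Δ_put = N(d₁) − 1 = 0.5948 − 1 = -0.4052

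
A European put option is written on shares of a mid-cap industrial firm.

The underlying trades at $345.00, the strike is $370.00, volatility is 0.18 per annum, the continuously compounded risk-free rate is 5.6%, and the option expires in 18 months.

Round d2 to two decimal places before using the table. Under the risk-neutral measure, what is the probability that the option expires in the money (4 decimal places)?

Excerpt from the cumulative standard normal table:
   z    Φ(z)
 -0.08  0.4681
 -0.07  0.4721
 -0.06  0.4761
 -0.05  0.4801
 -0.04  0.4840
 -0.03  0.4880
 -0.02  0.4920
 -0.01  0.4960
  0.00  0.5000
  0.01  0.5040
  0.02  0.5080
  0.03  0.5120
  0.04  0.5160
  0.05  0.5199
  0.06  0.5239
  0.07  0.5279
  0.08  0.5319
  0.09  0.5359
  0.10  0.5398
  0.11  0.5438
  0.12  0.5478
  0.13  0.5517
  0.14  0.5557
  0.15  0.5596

0.5199

T = 1.5;  σ√T = 0.2205
d₁ = [ln(345/370) + (0.056 + 0.18²/2)·1.5] / 0.2205 = [-0.0700 + 0.1083] / 0.2205 = 0.1739 → 0.17
d₂ = d₁ − σ√T = 0.1739 − 0.2205 = -0.0465 → -0.05
Risk-neutral Pr[S_T < K] = N(−d₂) = N(0.05) = 0.5199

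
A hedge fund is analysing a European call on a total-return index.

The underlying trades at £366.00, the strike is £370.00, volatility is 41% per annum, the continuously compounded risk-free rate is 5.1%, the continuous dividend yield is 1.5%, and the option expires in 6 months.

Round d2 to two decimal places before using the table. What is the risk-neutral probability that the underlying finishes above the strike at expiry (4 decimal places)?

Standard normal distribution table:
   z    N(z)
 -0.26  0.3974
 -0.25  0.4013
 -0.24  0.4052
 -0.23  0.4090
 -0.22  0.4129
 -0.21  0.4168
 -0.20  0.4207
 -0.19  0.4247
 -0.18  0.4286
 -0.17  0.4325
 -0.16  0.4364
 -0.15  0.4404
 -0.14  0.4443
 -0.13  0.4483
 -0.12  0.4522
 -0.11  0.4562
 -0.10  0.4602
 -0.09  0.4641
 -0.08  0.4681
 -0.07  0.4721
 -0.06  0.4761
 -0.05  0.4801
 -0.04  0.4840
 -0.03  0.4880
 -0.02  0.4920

0.4522

T = 0.5;  σ√T = 0.2899
ln(S/K) + (r − q + σ²/2)T = ln(366/370) + (0.051 − 0.015 + 0.41²/2)·0.5 = -0.0109 + 0.0600 = 0.0492
d₁ = 0.0492 / 0.2899 = 0.1696 → 0.17
d₂ = d₁ − σ√T = 0.1696 − 0.2899 = -0.1204 → -0.12
Pr(exercise) under Q = N(d₂) = 0.4522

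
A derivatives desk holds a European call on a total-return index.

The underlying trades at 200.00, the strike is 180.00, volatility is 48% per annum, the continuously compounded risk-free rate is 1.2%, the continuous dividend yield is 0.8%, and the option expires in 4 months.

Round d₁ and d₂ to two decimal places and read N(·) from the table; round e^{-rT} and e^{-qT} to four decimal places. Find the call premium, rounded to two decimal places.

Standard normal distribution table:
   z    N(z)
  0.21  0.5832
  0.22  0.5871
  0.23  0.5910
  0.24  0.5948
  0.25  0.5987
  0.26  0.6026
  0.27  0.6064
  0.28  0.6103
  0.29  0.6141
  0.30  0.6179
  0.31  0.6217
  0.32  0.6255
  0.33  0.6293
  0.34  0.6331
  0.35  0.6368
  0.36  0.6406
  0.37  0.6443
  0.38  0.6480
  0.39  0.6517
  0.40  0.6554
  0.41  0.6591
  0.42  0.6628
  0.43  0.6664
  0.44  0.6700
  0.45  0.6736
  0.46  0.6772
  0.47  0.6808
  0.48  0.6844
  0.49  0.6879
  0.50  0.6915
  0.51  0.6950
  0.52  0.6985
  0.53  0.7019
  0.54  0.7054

σ√T = 0.48·√0.3333 = 0.2771
ln(S/K) + (r − q + σ²/2)T = ln(200/180) + (0.012 − 0.008 + 0.48²/2)·0.3333 = 0.1054 + 0.0397 = 0.1451
d₁ = 0.1451 / 0.2771 = 0.5236 which rounds to 0.52
d₂ = d₁ − σ√T = 0.5236 − 0.2771 = 0.2464 which rounds to 0.25
exp(−qT) = exp(−0.008·0.3333) = 0.9973;  exp(−rT) = exp(−0.012·0.3333) = 0.9960
C = 200·0.9973·N(0.52) − 180·0.9960·N(0.25) = 200·0.9973·0.6985 − 180·0.9960·0.5987 = 139.3228 − 107.3349 = 31.9879

31.99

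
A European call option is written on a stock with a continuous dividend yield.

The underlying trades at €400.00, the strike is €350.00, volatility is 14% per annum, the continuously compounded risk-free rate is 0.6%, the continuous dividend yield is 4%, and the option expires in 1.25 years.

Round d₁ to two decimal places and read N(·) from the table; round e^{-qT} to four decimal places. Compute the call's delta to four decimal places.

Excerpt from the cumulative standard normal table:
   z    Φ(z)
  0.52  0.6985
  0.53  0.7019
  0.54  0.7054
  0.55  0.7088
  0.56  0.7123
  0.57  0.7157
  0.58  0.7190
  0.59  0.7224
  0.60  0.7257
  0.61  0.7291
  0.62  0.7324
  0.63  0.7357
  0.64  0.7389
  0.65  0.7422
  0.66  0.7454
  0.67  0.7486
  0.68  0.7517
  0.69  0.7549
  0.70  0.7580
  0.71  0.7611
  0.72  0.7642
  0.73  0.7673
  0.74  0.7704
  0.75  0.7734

σ√T = 0.14 × 1.1180 = 0.1565
d₁ = [ln(400/350) + (0.006 − 0.04 + 0.14²/2)·1.25] / 0.1565 = [0.1335 − 0.0302] / 0.1565 = 0.6598 → 0.66
N(d₁) = N(0.66) = 0.7454
Δ_call = e^(−qT)·N(d₁) = 0.9512·0.7454 = 0.7090

0.7090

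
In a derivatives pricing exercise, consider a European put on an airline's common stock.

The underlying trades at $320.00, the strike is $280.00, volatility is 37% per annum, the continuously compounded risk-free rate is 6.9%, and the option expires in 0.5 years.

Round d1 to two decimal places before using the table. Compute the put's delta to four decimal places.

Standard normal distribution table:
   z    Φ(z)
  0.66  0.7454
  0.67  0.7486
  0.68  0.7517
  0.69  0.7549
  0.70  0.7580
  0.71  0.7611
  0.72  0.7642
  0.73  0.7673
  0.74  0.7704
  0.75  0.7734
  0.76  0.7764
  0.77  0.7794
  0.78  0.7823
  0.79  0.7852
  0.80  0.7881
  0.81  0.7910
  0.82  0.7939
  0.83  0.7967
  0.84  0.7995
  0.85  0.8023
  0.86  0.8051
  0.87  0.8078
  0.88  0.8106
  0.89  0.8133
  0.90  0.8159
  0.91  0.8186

σ√T = 0.37·√0.5 = 0.2616
d₁ = [ln(320/280) + (0.069 + 0.37²/2)·0.5] / 0.2616 = [0.1335 + 0.0687] / 0.2616 = 0.7731 ⇒ 0.77
N(d₁) = N(0.77) = 0.7794
Δ_put = N(d₁) − 1 = 0.7794 − 1 = -0.2206

-0.2206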